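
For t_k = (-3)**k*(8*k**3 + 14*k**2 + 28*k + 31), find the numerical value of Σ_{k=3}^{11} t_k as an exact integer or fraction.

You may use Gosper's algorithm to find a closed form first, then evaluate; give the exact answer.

t_(k+1)/t_k = 3*(-8*k**3 - 38*k**2 - 80*k - 81)/(8*k**3 + 14*k**2 + 28*k + 31).
Take A(k)=-3, B(k)=1, C(k)=k**3 + 7*k**2/4 + 7*k/2 + 31/8.
f must satisfy (-3)·f(k+1) − (1)·f(k) = k**3 + 7*k**2/4 + 7*k/2 + 31/8.
From deg A=0, deg B=0, deg C=3: d=3.
Coefficient equations give f(k) = -(2*k**3 - k**2 + 4*k + 4)/8.
Then R = B(k−1)f/C = -(2*k**3 - k**2 + 4*k + 4)/(8*k**3 + 14*k**2 + 28*k + 31), so s_k = R(k)·t_k = (-3)**k*(-2*k**3 + k**2 - 4*k - 4).
Verify: (-3)**k*(8*k**3 + 14*k**2 + 28*k + 31) matches t_k.
Σ_(k=3)^(11) t_k = s_(12) − s_(3) = -1787767524 − (1647) = -1787769171.

Σ = -1787769171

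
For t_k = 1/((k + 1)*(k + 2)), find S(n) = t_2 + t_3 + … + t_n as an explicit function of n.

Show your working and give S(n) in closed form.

Ratio r(k) = (k + 1)/(k + 3).
A = k + 1, B = k + 3, C = 1.
Solve (k + 1)·f(k+1) − (k + 2)·f(k) = 1.
Bound: deg f ≤ 1.
Coefficient equations give f(k) = k.
Then R = B(k−1)f/C = k*(k + 2), so s_k = R(k)·t_k = k/(k + 1).
s_(k+1) − s_k = 1/(k**2 + 3*k + 2) = t_k.
Σ_(k=2)^n t_k = s_(n+1) − s_(2) = ((n + 1)/(n + 2)) − (2/3), i.e. (n - 1)/(3*(n + 2)).

S(n) = (n - 1)/(3*(n + 2))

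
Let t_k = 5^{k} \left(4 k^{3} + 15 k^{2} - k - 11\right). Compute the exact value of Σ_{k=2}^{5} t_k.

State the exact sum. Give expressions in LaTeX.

Σ = 3015600

Compute t_(k+1)/t_k: get 5*(4*k**3 + 27*k**2 + 41*k + 7)/(4*k**3 + 15*k**2 - k - 11).
Factor: A=5; B=1; C=k**3 + 15*k**2/4 - k/4 - 11/4.
Key eq: (5)·f(k+1) = (1)·f(k) + (k**3 + 15*k**2/4 - k/4 - 11/4).
deg f ≤ 3 (via 0,0,3).
Match coefficients ⇒ f(k) = (k**3 - 4*k + 1)/4.
Get s_k = R·t_k = 5**k*(k**3 - 4*k + 1) with R(k) = B(k−1)f(k)/C(k) = (k**3 - 4*k + 1)/(4*k**3 + 15*k**2 - k - 11).
Verify: 5**k*(4*k**3 + 15*k**2 - k - 11) matches t_k.
Σ_(k=2)^(5) t_k = s_(6) − s_(2) = 3015625 − (25) = 3015600.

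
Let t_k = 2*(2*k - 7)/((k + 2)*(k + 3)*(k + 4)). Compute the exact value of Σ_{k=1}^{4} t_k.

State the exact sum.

r(k) = (k + 2)*(2*k - 5)/((k + 5)*(2*k - 7)) after simplifying.
Take A(k)=k + 2, B(k)=k + 5, C(k)=k - 7/2.
Solve (k + 2)·f(k+1) − (k + 4)·f(k) = k - 7/2.
Bound: deg f ≤ 2.
Solve for f: f(k) = -k*(k + 13)/8 (degree 2 ≤ 2).
R(k) = B(k−1)·f(k)/C(k) = -k*(k + 4)*(k + 13)/(4*(2*k - 7)); s_k = R·t_k = k*(-k - 13)/(2*(k + 2)*(k + 3)).
s_(k+1) − s_k = 2*(2*k - 7)/(k**3 + 9*k**2 + 26*k + 24) = t_k.
Σ_(k=1)^(4) t_k = s_(5) − s_(1) = -45/56 − (-7/12) = -37/168.

Σ = -37/168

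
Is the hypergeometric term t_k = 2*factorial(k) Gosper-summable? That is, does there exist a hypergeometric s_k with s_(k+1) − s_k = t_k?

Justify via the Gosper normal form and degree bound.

No — key equation has no polynomial f.

Compute t_(k+1)/t_k: get k + 1.
A = k + 1, B = 1, C = 1.
Key eq: (k + 1)·f(k+1) = (1)·f(k) + (1).
d = -1 from the (1,0,0) case.
Bound -1 < 0, so the key equation has no polynomial solution.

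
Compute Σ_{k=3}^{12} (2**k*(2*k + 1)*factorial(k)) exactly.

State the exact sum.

The ratio is 2*(k + 1)*(2*k + 3)/(2*k + 1).
So A=2*k + 2 and B=1, with C=k + 1/2.
Key eq: (2*k + 2)·f(k+1) = (1)·f(k) + (k + 1/2).
From deg A=1, deg B=0, deg C=1: d=0.
A polynomial solution: f(k) = 1/2.
R(k) = B(k−1)·f(k)/C(k) = 1/(2*k + 1); s_k = R·t_k = 2**k*factorial(k).
s_(k+1) − s_k = 2**k*(2*k + 1)*factorial(k) = t_k.
Sum = s_(13) − s_(3); s_(13) = 51011754393600, s_(3) = 48 ⇒ 51011754393552.

Σ = 51011754393552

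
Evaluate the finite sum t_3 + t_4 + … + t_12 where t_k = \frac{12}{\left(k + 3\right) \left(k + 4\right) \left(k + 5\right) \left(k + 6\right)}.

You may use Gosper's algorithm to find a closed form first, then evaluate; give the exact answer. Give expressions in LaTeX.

Σ = 95/8568

Compute t_(k+1)/t_k: get (k + 3)/(k + 7).
A = k + 3, B = k + 7, C = 1.
f must satisfy (k + 3)·f(k+1) − (k + 6)·f(k) = 1.
deg f ≤ 3 (via 1,1,0).
Match coefficients ⇒ f(k) = k*(k**2 + 12*k + 47)/180.
Then R = B(k−1)f/C = k*(k + 6)*(k**2 + 12*k + 47)/180, so s_k = R(k)·t_k = k*(k**2 + 12*k + 47)/(15*(k + 3)*(k + 4)*(k + 5)).
Δs = 12/(k**4 + 18*k**3 + 119*k**2 + 342*k + 360), as required.
Telescoping: Σ = s_(13) − s_(3) = 403/6120 − (23/420) = 95/8568.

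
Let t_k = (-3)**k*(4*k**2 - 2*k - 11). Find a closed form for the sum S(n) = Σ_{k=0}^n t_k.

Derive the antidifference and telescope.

r(k) = 3*(-4*k**2 - 6*k + 9)/(4*k**2 - 2*k - 11) after simplifying.
Factor: A=-3; B=1; C=k**2 - k/2 - 11/4.
Key eq: (-3)·f(k+1) = (1)·f(k) + (k**2 - k/2 - 11/4).
d = 2 from the (0,0,2) case.
Solve for f: f(k) = -(k**2 - 2*k - 2)/4 (degree 2 ≤ 2).
Certificate R = B(k−1)f/C = -(k**2 - 2*k - 2)/(4*k**2 - 2*k - 11) gives s_k = (-3)**k*(-k**2 + 2*k + 2).
Δs = (-3)**k*(4*k**2 - 2*k - 11), as required.
Evaluate: s_(n+1) = (-3)**(n + 1)*(3 - n**2); subtract s_(0) = 2 ⇒ S(n) = 3*(-3)**n*n**2 - 9*(-3)**n - 2.

S(n) = 3*(-3)**n*n**2 - 9*(-3)**n - 2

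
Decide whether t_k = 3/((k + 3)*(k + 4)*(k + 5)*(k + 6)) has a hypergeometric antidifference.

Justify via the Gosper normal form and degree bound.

Yes. s_k = k*(k**2 + 12*k + 47)/(60*(k + 3)*(k + 4)*(k + 5)).

The ratio is (k + 3)/(k + 7).
Take A(k)=k + 3, B(k)=k + 7, C(k)=1.
Need (k + 3)·f(k+1) − (k + 6)·f(k) = 1.
d = 3 from the (1,1,0) case.
Coefficient equations give f(k) = k*(k**2 + 12*k + 47)/180.
Certificate R = B(k−1)f/C = k*(k + 6)*(k**2 + 12*k + 47)/180 gives s_k = k*(k**2 + 12*k + 47)/(60*(k + 3)*(k + 4)*(k + 5)).
Check: Δs_k = 3/(k**4 + 18*k**3 + 119*k**2 + 342*k + 360). ✓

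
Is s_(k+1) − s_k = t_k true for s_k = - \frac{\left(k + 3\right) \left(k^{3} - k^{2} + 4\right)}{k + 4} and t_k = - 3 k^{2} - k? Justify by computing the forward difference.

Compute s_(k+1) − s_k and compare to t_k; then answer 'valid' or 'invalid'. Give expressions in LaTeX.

s_(k+1) = -(k + 4)*((k + 1)**3 - (k + 1)**2 + 4)/(k + 5)
s_(k+1) − s_k = (-3*k**4 - 26*k**3 - 55*k**2 - 16*k - 4)/(k**2 + 9*k + 20)
(s_(k+1) − s_k) − t_k = 2*(k**3 + 7*k**2 + 2*k - 2)/(k**2 + 9*k + 20)

Invalid: residual \frac{2 \left(k^{3} + 7 k^{2} + 2 k - 2\right)}{k^{2} + 9 k + 20} ≠ 0.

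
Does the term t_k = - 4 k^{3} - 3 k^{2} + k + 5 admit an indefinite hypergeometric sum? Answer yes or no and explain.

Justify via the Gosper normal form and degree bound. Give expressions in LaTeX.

Ratio r(k) = (4*k**3 + 15*k**2 + 17*k + 1)/(4*k**3 + 3*k**2 - k - 5).
Take A(k)=1, B(k)=1, C(k)=k**3 + 3*k**2/4 - k/4 - 5/4.
Need (1)·f(k+1) − (1)·f(k) = k**3 + 3*k**2/4 - k/4 - 5/4.
deg f ≤ 4 (via 0,0,3).
Match coefficients ⇒ f(k) = k*(k**3 - k**2 - k - 4)/4.
Get s_k = R·t_k = k*(-k**3 + k**2 + k + 4) with R(k) = B(k−1)f(k)/C(k) = k*(k**3 - k**2 - k - 4)/(4*k**3 + 3*k**2 - k - 5).
Δs = -4*k**3 - 3*k**2 + k + 5, as required.

Yes. s_k = k \left(- k^{3} + k^{2} + k + 4\right).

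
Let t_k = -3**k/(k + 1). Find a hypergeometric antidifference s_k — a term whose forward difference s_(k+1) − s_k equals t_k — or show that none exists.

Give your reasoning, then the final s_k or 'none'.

none (Gosper's algorithm certifies no s_k)

t_(k+1)/t_k = 3*(k + 1)/(k + 2).
Factor: A=3*k + 3; B=k + 2; C=1.
Solve (3*k + 3)·f(k+1) − (k + 1)·f(k) = 1.
d = -1 from the (1,1,0) case.
Negative degree bound (-1): no f exists, t_k not Gosper-summable.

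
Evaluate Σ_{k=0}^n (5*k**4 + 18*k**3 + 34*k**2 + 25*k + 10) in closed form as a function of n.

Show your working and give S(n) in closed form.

Ratio r(k) = (5*k**4 + 38*k**3 + 118*k**2 + 167*k + 92)/(5*k**4 + 18*k**3 + 34*k**2 + 25*k + 10).
Factor: A=1; B=1; C=k**4 + 18*k**3/5 + 34*k**2/5 + 5*k + 2.
Need (1)·f(k+1) − (1)·f(k) = k**4 + 18*k**3/5 + 34*k**2/5 + 5*k + 2.
Bound: deg f ≤ 5.
Coefficient equations give f(k) = k*(k**4 + 2*k**3 + 4*k**2 + 3)/5.
So s_k = (B(k−1)f/C)·t_k = (k*(k**4 + 2*k**3 + 4*k**2 + 3)/(5*k**4 + 18*k**3 + 34*k**2 + 25*k + 10))·t_k = k*(k**4 + 2*k**3 + 4*k**2 + 3).
Check: Δs_k = 5*k**4 + 18*k**3 + 34*k**2 + 25*k + 10. ✓
Evaluate: s_(n+1) = n**5 + 7*n**4 + 22*n**3 + 34*n**2 + 28*n + 10; subtract s_(0) = 0 ⇒ S(n) = n**5 + 7*n**4 + 22*n**3 + 34*n**2 + 28*n + 10.

S(n) = n**5 + 7*n**4 + 22*n**3 + 34*n**2 + 28*n + 10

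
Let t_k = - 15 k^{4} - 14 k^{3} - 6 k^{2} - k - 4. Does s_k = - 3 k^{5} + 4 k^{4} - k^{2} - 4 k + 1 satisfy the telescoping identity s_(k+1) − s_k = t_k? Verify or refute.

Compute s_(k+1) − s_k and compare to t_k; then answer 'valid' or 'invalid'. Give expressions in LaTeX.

valid (s_(k+1) − s_k reduces to t_k)

s_(k+1) = -4*k - 3*(k + 1)**5 + 4*(k + 1)**4 - (k + 1)**2 - 3
s_(k+1) − s_k = -15*k**4 - 14*k**3 - 6*k**2 - k - 4
(s_(k+1) − s_k) − t_k = 0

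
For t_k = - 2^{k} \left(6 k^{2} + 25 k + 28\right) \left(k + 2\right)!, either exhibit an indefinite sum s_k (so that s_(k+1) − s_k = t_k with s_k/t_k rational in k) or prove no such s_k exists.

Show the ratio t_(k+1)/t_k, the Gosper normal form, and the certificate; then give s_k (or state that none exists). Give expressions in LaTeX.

Ratio r(k) = 2*(6*k**3 + 55*k**2 + 170*k + 177)/(6*k**2 + 25*k + 28).
Gosper form: A/B · C(k+1)/C(k) with A=2*k + 6, B=1, C=k**2 + 25*k/6 + 14/3.
f must satisfy (2*k + 6)·f(k+1) − (1)·f(k) = k**2 + 25*k/6 + 14/3.
deg f ≤ 1 (via 1,0,2).
A polynomial solution: f(k) = (3*k + 2)/6.
So s_k = (B(k−1)f/C)·t_k = ((3*k + 2)/(6*k**2 + 25*k + 28))·t_k = -2**k*(3*k + 2)*factorial(k + 2).
Δs = -2**k*(6*k**2 + 25*k + 28)*factorial(k + 2), as required.

s_k = - 2^{k} \left(3 k + 2\right) \left(k + 2\right)!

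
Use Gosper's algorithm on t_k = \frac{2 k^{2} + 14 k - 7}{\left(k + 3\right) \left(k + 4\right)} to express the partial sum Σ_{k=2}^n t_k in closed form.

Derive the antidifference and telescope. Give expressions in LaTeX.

S(n) = \frac{10 n^{2} - n - 9}{5 \left(n + 4\right)}

Ratio r(k) = (k + 3)*(14*k + 2*(k + 1)**2 + 7)/((k + 5)*(2*k**2 + 14*k - 7)).
Normal form (A,B,C) = (k + 3, k + 5, k**2 + 7*k - 7/2).
Solve (k + 3)·f(k+1) − (k + 4)·f(k) = k**2 + 7*k - 7/2.
Degrees (1,1,2) ⇒ d ≤ 2.
Solve for f: f(k) = k*(6*k - 13)/6 (degree 2 ≤ 2).
Certificate R = B(k−1)f/C = k*(k + 4)*(6*k - 13)/(3*(2*k**2 + 14*k - 7)) gives s_k = k*(6*k - 13)/(3*(k + 3)).
Check: Δs_k = (2*k**2 + 14*k - 7)/(k**2 + 7*k + 12). ✓
Telescope: S(n) = s_(n+1) − s_(2) = (6*n**2 - n - 7)/(3*(n + 4)) − (-2/15) = (10*n**2 - n - 9)/(5*(n + 4)).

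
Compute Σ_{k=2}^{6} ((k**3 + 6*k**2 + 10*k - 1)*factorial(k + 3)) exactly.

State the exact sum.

Ratio r(k) = (k**4 + 13*k**3 + 61*k**2 + 116*k + 64)/(k**3 + 6*k**2 + 10*k - 1).
Factor: A=k + 4; B=1; C=k**3 + 6*k**2 + 10*k - 1.
Need (k + 4)·f(k+1) − (1)·f(k) = k**3 + 6*k**2 + 10*k - 1.
From deg A=1, deg B=0, deg C=3: d=2.
Match coefficients ⇒ f(k) = k**2 + k - 3.
R(k) = B(k−1)·f(k)/C(k) = (k**2 + k - 3)/(k**3 + 6*k**2 + 10*k - 1); s_k = R·t_k = (k**2 + k - 3)*factorial(k + 3).
Verify: (k**3 + 6*k**2 + 10*k - 1)*factorial(k + 3) matches t_k.
Telescoping: Σ = s_(7) − s_(2) = 192326400 − (360) = 192326040.

Σ = 192326040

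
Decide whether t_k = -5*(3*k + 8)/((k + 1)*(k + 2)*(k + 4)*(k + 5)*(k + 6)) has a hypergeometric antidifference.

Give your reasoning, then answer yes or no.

Yes. s_k = k*(-k**2 - 10*k - 29)/(4*(k**3 + 10*k**2 + 29*k + 20)).

Step 1: r(k) = (k + 1)*(k + 4)*(3*k + 11)/((k + 3)*(k + 7)*(3*k + 8)).
A = k + 1, B = k + 7, C = k**2 + 17*k/3 + 8.
Key eq: (k + 1)·f(k+1) = (k + 6)·f(k) + (k**2 + 17*k/3 + 8).
From deg A=1, deg B=1, deg C=2: d=5.
Solve for f: f(k) = k*(k + 2)*(k + 3)*(k**2 + 10*k + 29)/60 (degree 5 ≤ 5).
Get s_k = R·t_k = k*(-k**2 - 10*k - 29)/(4*(k**3 + 10*k**2 + 29*k + 20)) with R(k) = B(k−1)f(k)/C(k) = k*(k + 2)*(k + 6)*(k**2 + 10*k + 29)/(20*(3*k + 8)).
Check: Δs_k = 5*(-3*k - 8)/(k**5 + 18*k**4 + 121*k**3 + 372*k**2 + 508*k + 240). ✓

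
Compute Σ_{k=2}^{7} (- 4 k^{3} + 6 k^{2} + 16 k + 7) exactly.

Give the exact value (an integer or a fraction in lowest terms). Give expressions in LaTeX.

Step 1: r(k) = (4*k**3 + 6*k**2 - 16*k - 25)/(4*k**3 - 6*k**2 - 16*k - 7).
A = 1, B = 1, C = k**3 - 3*k**2/2 - 4*k - 7/4.
Solve (1)·f(k+1) − (1)·f(k) = k**3 - 3*k**2/2 - 4*k - 7/4.
d = 4 from the (0,0,3) case.
Solve for f: f(k) = k**2*(k**2 - 4*k - 4)/4 (degree 4 ≤ 4).
Get s_k = R·t_k = k**2*(-k**2 + 4*k + 4) with R(k) = B(k−1)f(k)/C(k) = k**2*(k**2 - 4*k - 4)/(4*k**3 - 6*k**2 - 16*k - 7).
Δs = -4*k**3 + 6*k**2 + 16*k + 7, as required.
Σ_(k=2)^(7) t_k = s_(8) − s_(2) = -1792 − (32) = -1824.

Σ = -1824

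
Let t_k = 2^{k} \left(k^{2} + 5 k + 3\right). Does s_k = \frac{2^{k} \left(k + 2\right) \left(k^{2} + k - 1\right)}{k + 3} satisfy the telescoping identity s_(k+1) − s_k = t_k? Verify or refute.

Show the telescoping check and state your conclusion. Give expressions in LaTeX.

Invalid: residual \frac{2^{k} \left(- k^{3} - 7 k^{2} - 17 k - 10\right)}{k^{2} + 7 k + 12} ≠ 0.

s_(k+1) = 2**(k + 1)*(k + 3)*(k + (k + 1)**2)/(k + 4)
s_(k+1) − s_k = 2**k*(k**4 + 11*k**3 + 43*k**2 + 64*k + 26)/(k**2 + 7*k + 12)
(s_(k+1) − s_k) − t_k = 2**k*(-k**3 - 7*k**2 - 17*k - 10)/(k**2 + 7*k + 12)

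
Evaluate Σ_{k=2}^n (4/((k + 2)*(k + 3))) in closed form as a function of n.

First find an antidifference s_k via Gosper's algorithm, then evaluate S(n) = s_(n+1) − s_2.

r(k) = (k + 2)/(k + 4) after simplifying.
Normal form (A,B,C) = (k + 2, k + 4, 1).
Solve (k + 2)·f(k+1) − (k + 3)·f(k) = 1.
d = 1 from the (1,1,0) case.
Coefficient equations give f(k) = k/2.
Get s_k = R·t_k = 2*k/(k + 2) with R(k) = B(k−1)f(k)/C(k) = k*(k + 3)/2.
s_(k+1) − s_k = 4/(k**2 + 5*k + 6) = t_k.
s_(n+1) = 2*(n + 1)/(n + 3) and s_(2) = 1, so S(n) = (n - 1)/(n + 3).

S(n) = (n - 1)/(n + 3)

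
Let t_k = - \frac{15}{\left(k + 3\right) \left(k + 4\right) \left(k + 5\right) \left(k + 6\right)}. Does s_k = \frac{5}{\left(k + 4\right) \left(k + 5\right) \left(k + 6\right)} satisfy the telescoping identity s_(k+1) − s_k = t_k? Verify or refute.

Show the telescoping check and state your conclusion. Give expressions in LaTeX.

s_(k+1) = 5/((k + 5)*(k + 6)*(k + 7))
s_(k+1) − s_k = -15/((k + 4)*(k + 5)*(k + 6)*(k + 7))
(s_(k+1) − s_k) − t_k = 60/((k + 3)*(k + 4)*(k + 5)*(k + 6)*(k + 7))

Invalid: residual \frac{60}{k^{5} + 25 k^{4} + 245 k^{3} + 1175 k^{2} + 2754 k + 2520} ≠ 0.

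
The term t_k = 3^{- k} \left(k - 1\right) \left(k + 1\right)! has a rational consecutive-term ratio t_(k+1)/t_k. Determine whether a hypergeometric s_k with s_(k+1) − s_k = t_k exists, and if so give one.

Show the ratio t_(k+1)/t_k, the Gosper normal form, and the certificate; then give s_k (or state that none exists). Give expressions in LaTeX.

s_k = 3^{1 - k} \left(k + 1\right)!

t_(k+1)/t_k = k*(k + 2)/(3*(k - 1)).
A = k/3 + 2/3, B = 1, C = k - 1.
f must satisfy (k/3 + 2/3)·f(k+1) − (1)·f(k) = k - 1.
From deg A=1, deg B=0, deg C=1: d=0.
Match coefficients ⇒ f(k) = 3.
So s_k = (B(k−1)f/C)·t_k = (3/(k - 1))·t_k = 3**(1 - k)*factorial(k + 1).
Check: Δs_k = (k - 1)*factorial(k + 1)/3**k. ✓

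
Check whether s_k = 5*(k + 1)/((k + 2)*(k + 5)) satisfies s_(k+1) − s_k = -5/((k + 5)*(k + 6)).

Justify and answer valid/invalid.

Invalid: residual 10*(k + 4)/(k**4 + 16*k**3 + 91*k**2 + 216*k + 180) ≠ 0.

s_(k+1) = 5*(k + 2)/((k + 3)*(k + 6))
s_(k+1) − s_k = 5*(-k**2 - 3*k + 2)/(k**4 + 16*k**3 + 91*k**2 + 216*k + 180)
(s_(k+1) − s_k) − t_k = 10*(k + 4)/(k**4 + 16*k**3 + 91*k**2 + 216*k + 180)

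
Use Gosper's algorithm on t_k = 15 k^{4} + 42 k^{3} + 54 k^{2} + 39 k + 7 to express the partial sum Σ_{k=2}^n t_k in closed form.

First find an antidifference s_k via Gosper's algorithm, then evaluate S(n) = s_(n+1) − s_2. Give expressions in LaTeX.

Ratio r(k) = (15*k**4 + 102*k**3 + 270*k**2 + 333*k + 157)/(15*k**4 + 42*k**3 + 54*k**2 + 39*k + 7).
Factor: A=1; B=1; C=k**4 + 14*k**3/5 + 18*k**2/5 + 13*k/5 + 7/15.
Key eq: (1)·f(k+1) = (1)·f(k) + (k**4 + 14*k**3/5 + 18*k**2/5 + 13*k/5 + 7/15).
deg f ≤ 5 (via 0,0,4).
Match coefficients ⇒ f(k) = k*(3*k**4 + 3*k**3 + 2*k**2 + 3*k - 4)/15.
Then R = B(k−1)f/C = k*(3*k**4 + 3*k**3 + 2*k**2 + 3*k - 4)/(15*k**4 + 42*k**3 + 54*k**2 + 39*k + 7), so s_k = R(k)·t_k = k*(3*k**4 + 3*k**3 + 2*k**2 + 3*k - 4).
Δs = 15*k**4 + 42*k**3 + 54*k**2 + 39*k + 7, as required.
Telescope: S(n) = s_(n+1) − s_(2) = 3*n**5 + 18*n**4 + 44*n**3 + 57*n**2 + 35*n + 7 − (164) = 3*n**5 + 18*n**4 + 44*n**3 + 57*n**2 + 35*n - 157.

S(n) = 3 n^{5} + 18 n^{4} + 44 n^{3} + 57 n^{2} + 35 n - 157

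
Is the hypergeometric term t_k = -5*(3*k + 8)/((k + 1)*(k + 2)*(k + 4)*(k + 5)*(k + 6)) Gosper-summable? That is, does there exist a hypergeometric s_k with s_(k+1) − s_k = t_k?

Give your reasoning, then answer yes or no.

Yes. s_k = k*(-k**2 - 10*k - 29)/(4*(k**3 + 10*k**2 + 29*k + 20)).

r(k) = (k + 1)*(k + 4)*(3*k + 11)/((k + 3)*(k + 7)*(3*k + 8)) after simplifying.
Take A(k)=k + 1, B(k)=k + 7, C(k)=k**2 + 17*k/3 + 8.
Key eq: (k + 1)·f(k+1) = (k + 6)·f(k) + (k**2 + 17*k/3 + 8).
Degrees (1,1,2) ⇒ d ≤ 5.
Match coefficients ⇒ f(k) = k*(k + 2)*(k + 3)*(k**2 + 10*k + 29)/60.
Then R = B(k−1)f/C = k*(k + 2)*(k + 6)*(k**2 + 10*k + 29)/(20*(3*k + 8)), so s_k = R(k)·t_k = k*(-k**2 - 10*k - 29)/(4*(k**3 + 10*k**2 + 29*k + 20)).
Δs = 5*(-3*k - 8)/(k**5 + 18*k**4 + 121*k**3 + 372*k**2 + 508*k + 240), as required.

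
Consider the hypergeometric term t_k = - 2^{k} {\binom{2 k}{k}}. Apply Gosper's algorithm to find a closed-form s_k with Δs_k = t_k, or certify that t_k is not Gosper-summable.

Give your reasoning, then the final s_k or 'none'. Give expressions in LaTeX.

The ratio is 4*(2*k + 1)/(k + 1).
Gosper form: A/B · C(k+1)/C(k) with A=8*k + 4, B=k + 1, C=1.
Need (8*k + 4)·f(k+1) − (k)·f(k) = 1.
Bound: deg f ≤ -1.
d = -1 < 0 ⇒ no nonzero polynomial f; not summable.

not Gosper-summable; s_k does not exist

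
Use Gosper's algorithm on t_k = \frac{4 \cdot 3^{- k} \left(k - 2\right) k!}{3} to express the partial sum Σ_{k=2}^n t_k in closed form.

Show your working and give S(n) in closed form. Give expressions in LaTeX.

t_(k+1)/t_k = (k**2 - 1)/(3*(k - 2)).
Normal form (A,B,C) = (k/3 + 1/3, 1, k - 2).
Need (k/3 + 1/3)·f(k+1) − (1)·f(k) = k - 2.
d = 0 from the (1,0,1) case.
Solving with deg f ≤ 0: f(k) = 3.
Get s_k = R·t_k = 4*factorial(k)/3**k with R(k) = B(k−1)f(k)/C(k) = 3/(k - 2).
Verify: 4*(k - 2)*factorial(k)/(3*3**k) matches t_k.
Telescope: S(n) = s_(n+1) − s_(2) = 4*3**(-n - 1)*factorial(n + 1) − (8/9) = 4*3**(-n - 2)*(-2*3**n + 3*n*factorial(n) + 3*factorial(n)).

S(n) = 4 \cdot 3^{- n - 2} \left(- 2 \cdot 3^{n} + 3 n n! + 3 n!\right)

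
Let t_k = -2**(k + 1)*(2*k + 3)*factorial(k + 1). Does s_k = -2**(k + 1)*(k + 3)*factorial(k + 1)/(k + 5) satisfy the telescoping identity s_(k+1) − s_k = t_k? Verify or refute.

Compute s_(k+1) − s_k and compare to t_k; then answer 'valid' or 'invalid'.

s_(k+1) = -2**(k + 2)*(k + 4)*factorial(k + 2)/(k + 6)
s_(k+1) − s_k = -2**(k + 1)*(2*k**3 + 21*k**2 + 67*k + 62)*factorial(k + 1)/((k + 5)*(k + 6))
(s_(k+1) − s_k) − t_k = 2**(k + 2)*(2*k**2 + 13*k + 14)*factorial(k + 1)/((k + 5)*(k + 6))

Invalid: residual 2**(k + 2)*(2*k**2 + 13*k + 14)*factorial(k + 1)/((k + 5)*(k + 6)) ≠ 0.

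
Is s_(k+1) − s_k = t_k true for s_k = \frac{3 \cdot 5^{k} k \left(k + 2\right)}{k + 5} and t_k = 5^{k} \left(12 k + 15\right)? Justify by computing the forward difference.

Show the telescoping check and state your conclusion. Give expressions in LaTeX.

s_(k+1) = 15*5**k*(k + 1)*(k + 3)/(k + 6)
s_(k+1) − s_k = 5**k*(12*k**3 + 111*k**2 + 309*k + 225)/(k**2 + 11*k + 30)
(s_(k+1) − s_k) − t_k = 5**k*(-36*k**2 - 216*k - 225)/(k**2 + 11*k + 30)

Invalid: residual \frac{5^{k} \left(- 36 k^{2} - 216 k - 225\right)}{k^{2} + 11 k + 30} ≠ 0.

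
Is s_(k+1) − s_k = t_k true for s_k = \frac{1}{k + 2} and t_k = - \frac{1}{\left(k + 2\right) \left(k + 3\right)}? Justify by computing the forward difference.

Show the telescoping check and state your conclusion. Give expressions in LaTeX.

valid (s_(k+1) − s_k reduces to t_k)

s_(k+1) = 1/(k + 3)
s_(k+1) − s_k = -1/((k + 2)*(k + 3))
(s_(k+1) − s_k) − t_k = 0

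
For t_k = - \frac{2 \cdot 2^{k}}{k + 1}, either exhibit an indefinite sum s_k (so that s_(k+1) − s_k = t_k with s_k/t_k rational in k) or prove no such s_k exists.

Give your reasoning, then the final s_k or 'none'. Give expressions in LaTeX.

not Gosper-summable; s_k does not exist

t_(k+1)/t_k = 2*(k + 1)/(k + 2).
A = 2*k + 2, B = k + 2, C = 1.
Key eq: (2*k + 2)·f(k+1) = (k + 1)·f(k) + (1).
Bound: deg f ≤ -1.
Negative degree bound (-1): no f exists, t_k not Gosper-summable.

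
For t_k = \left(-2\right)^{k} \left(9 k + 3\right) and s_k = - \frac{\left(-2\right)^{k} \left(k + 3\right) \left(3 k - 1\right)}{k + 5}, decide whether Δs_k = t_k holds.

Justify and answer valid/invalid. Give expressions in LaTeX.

s_(k+1) = 2*(-2)**k*(k + 4)*(3*k + 2)/(k + 6)
s_(k+1) − s_k = (-2)**k*(9*k**3 + 84*k**2 + 201*k + 62)/(k**2 + 11*k + 30)
(s_(k+1) − s_k) − t_k = (-2)**(k + 1)*(9*k**2 + 51*k + 14)/(k**2 + 11*k + 30)

Invalid: residual \frac{\left(-2\right)^{k + 1} \left(9 k^{2} + 51 k + 14\right)}{k^{2} + 11 k + 30} ≠ 0.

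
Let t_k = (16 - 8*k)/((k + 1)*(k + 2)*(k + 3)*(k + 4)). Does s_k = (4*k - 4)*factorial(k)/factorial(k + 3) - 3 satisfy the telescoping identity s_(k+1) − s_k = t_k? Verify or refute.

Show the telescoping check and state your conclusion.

valid; difference matches t_k

s_(k+1) = 4*k*factorial(k + 1)/factorial(k + 4) - 3
s_(k+1) − s_k = (16 - 8*k)/((k + 1)*(k + 2)*(k + 3)*(k + 4))
(s_(k+1) − s_k) − t_k = 0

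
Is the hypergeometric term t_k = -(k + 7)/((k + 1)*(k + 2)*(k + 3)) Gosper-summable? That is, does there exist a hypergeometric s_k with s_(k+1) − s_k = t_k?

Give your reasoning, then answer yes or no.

Yes. s_k = k*(-2*k - 5)/((k + 1)*(k + 2)).

t_(k+1)/t_k = (k + 1)*(k + 8)/((k + 4)*(k + 7)).
So A=k + 1 and B=k + 4, with C=k + 7.
Need (k + 1)·f(k+1) − (k + 3)·f(k) = k + 7.
deg f ≤ 2 (via 1,1,1).
Solving with deg f ≤ 2: f(k) = k*(2*k + 5).
R(k) = B(k−1)·f(k)/C(k) = k*(k + 3)*(2*k + 5)/(k + 7); s_k = R·t_k = k*(-2*k - 5)/((k + 1)*(k + 2)).
Check: Δs_k = (-k - 7)/(k**3 + 6*k**2 + 11*k + 6). ✓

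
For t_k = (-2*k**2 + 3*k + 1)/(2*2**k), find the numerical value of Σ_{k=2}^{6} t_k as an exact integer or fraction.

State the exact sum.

Step 1: r(k) = (2*k**2 + k - 2)/(2*(2*k**2 - 3*k - 1)).
Normal form (A,B,C) = (1/2, 1, k**2 - 3*k/2 - 1/2).
f must satisfy (1/2)·f(k+1) − (1)·f(k) = k**2 - 3*k/2 - 1/2.
deg f ≤ 2 (via 0,0,2).
Match coefficients ⇒ f(k) = -2*k**2 - k - 2.
Then R = B(k−1)f/C = -2*(2*k**2 + k + 2)/(2*k**2 - 3*k - 1), so s_k = R(k)·t_k = (2*k**2 + k + 2)/2**k.
Check: Δs_k = (-2*k**2 + 3*k + 1)/(2*2**k). ✓
Σ_(k=2)^(6) t_k = s_(7) − s_(2) = 107/128 − (3) = -277/128.

Σ = -277/128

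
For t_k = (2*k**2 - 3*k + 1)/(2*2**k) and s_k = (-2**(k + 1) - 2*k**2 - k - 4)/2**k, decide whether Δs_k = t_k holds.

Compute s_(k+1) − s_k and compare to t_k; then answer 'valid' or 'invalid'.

s_(k+1) = (-4*2**k - k - 2*(k + 1)**2 - 5)/(2*2**k)
s_(k+1) − s_k = (2*k**2 - 3*k + 1)/(2*2**k)
(s_(k+1) − s_k) − t_k = 0

Valid: the claim telescopes to t_k.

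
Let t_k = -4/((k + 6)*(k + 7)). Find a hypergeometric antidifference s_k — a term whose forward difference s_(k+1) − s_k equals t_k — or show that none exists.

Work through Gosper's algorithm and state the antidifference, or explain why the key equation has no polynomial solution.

s_k = -2*k/(3*k + 18)

The ratio is (k + 6)/(k + 8).
Factor: A=k + 6; B=k + 8; C=1.
Need (k + 6)·f(k+1) − (k + 7)·f(k) = 1.
From deg A=1, deg B=1, deg C=0: d=1.
Solving with deg f ≤ 1: f(k) = k/6.
R(k) = B(k−1)·f(k)/C(k) = k*(k + 7)/6; s_k = R·t_k = -2*k/(3*k + 18).
s_(k+1) − s_k = -4/(k**2 + 13*k + 42) = t_k.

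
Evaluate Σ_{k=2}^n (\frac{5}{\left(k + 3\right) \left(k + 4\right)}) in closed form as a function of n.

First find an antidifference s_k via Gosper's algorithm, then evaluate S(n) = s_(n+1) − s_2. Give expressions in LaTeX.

t_(k+1)/t_k = (k + 3)/(k + 5).
So A=k + 3 and B=k + 5, with C=1.
Solve (k + 3)·f(k+1) − (k + 4)·f(k) = 1.
d = 1 from the (1,1,0) case.
Match coefficients ⇒ f(k) = k/3.
Certificate R = B(k−1)f/C = k*(k + 4)/3 gives s_k = 5*k/(3*(k + 3)).
Verify: 5/(k**2 + 7*k + 12) matches t_k.
Telescope: S(n) = s_(n+1) − s_(2) = 5*(n + 1)/(3*(n + 4)) − (2/3) = (n - 1)/(n + 4).

S(n) = \frac{n - 1}{n + 4}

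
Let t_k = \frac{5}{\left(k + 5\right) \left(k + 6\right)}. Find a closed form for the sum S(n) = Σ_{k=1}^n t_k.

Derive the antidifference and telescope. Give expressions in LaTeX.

t_(k+1)/t_k = (k + 5)/(k + 7).
Take A(k)=k + 5, B(k)=k + 7, C(k)=1.
f must satisfy (k + 5)·f(k+1) − (k + 6)·f(k) = 1.
Degrees (1,1,0) ⇒ d ≤ 1.
Solve for f: f(k) = k/5 (degree 1 ≤ 1).
So s_k = (B(k−1)f/C)·t_k = (k*(k + 6)/5)·t_k = k/(k + 5).
Check: Δs_k = 5/(k**2 + 11*k + 30). ✓
s_(n+1) = (n + 1)/(n + 6) and s_(1) = 1/6, so S(n) = 5*n/(6*(n + 6)).

S(n) = \frac{5 n}{6 \left(n + 6\right)}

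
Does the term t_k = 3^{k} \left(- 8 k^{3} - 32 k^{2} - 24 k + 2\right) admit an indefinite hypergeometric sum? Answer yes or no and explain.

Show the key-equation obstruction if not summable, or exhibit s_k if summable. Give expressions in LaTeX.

Step 1: r(k) = 3*(4*k**3 + 28*k**2 + 56*k + 31)/(4*k**3 + 16*k**2 + 12*k - 1).
So A=3 and B=1, with C=k**3 + 4*k**2 + 3*k - 1/4.
Set up (3)·f(k+1) − (1)·f(k) − (k**3 + 4*k**2 + 3*k - 1/4) = 0.
deg f ≤ 3 (via 0,0,3).
Solving with deg f ≤ 3: f(k) = (2*k**3 - k**2 - 2)/4.
Then R = B(k−1)f/C = (2*k**3 - k**2 - 2)/(4*k**3 + 16*k**2 + 12*k - 1), so s_k = R(k)·t_k = 2*3**k*(-2*k**3 + k**2 + 2).
Δs = 3**k*(-8*k**3 - 32*k**2 - 24*k + 2), as required.

Yes. s_k = 2 \cdot 3^{k} \left(- 2 k^{3} + k^{2} + 2\right).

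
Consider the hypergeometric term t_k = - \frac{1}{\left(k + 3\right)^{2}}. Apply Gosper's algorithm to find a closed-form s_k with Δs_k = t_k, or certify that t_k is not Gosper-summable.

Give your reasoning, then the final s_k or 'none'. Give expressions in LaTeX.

no hypergeometric antidifference exists

t_(k+1)/t_k = (k + 3)**2/(k + 4)**2.
Gosper form: A/B · C(k+1)/C(k) with A=k**2 + 6*k + 9, B=k**2 + 8*k + 16, C=1.
Key eq: (k**2 + 6*k + 9)·f(k+1) = (k**2 + 6*k + 9)·f(k) + (1).
d = 0 from the (2,2,0) case.
Write f(k) = c0. Then LHS − RHS = -1, requiring -1 = 0: contradictory. No certificate.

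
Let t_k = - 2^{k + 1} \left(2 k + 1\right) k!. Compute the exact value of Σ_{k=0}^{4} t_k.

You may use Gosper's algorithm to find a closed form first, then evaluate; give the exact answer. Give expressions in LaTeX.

r(k) = 2*(k + 1)*(2*k + 3)/(2*k + 1) after simplifying.
Gosper form: A/B · C(k+1)/C(k) with A=2*k + 2, B=1, C=k + 1/2.
f must satisfy (2*k + 2)·f(k+1) − (1)·f(k) = k + 1/2.
deg f ≤ 0 (via 1,0,1).
Match coefficients ⇒ f(k) = 1/2.
So s_k = (B(k−1)f/C)·t_k = (1/(2*k + 1))·t_k = -2**(k + 1)*factorial(k).
Δs = -2**(k + 1)*(2*k + 1)*factorial(k), as required.
Telescoping: Σ = s_(5) − s_(0) = -7680 − (-2) = -7678.

Σ = -7678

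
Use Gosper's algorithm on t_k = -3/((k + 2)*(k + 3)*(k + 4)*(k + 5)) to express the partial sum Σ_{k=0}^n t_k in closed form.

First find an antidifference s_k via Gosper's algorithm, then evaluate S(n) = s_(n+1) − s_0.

Step 1: r(k) = (k + 2)/(k + 6).
Normal form (A,B,C) = (k + 2, k + 6, 1).
Solve (k + 2)·f(k+1) − (k + 5)·f(k) = 1.
Degrees (1,1,0) ⇒ d ≤ 3.
Coefficient equations give f(k) = k*(k**2 + 9*k + 26)/72.
Then R = B(k−1)f/C = k*(k + 5)*(k**2 + 9*k + 26)/72, so s_k = R(k)·t_k = k*(-k**2 - 9*k - 26)/(24*(k + 2)*(k + 3)*(k + 4)).
Verify: -3/(k**4 + 14*k**3 + 71*k**2 + 154*k + 120) matches t_k.
Evaluate: s_(n+1) = (-n**3 - 12*n**2 - 47*n - 36)/(24*(n**3 + 12*n**2 + 47*n + 60)); subtract s_(0) = 0 ⇒ S(n) = (-n**3 - 12*n**2 - 47*n - 36)/(24*(n**3 + 12*n**2 + 47*n + 60)).

S(n) = (-n**3 - 12*n**2 - 47*n - 36)/(24*(n**3 + 12*n**2 + 47*n + 60))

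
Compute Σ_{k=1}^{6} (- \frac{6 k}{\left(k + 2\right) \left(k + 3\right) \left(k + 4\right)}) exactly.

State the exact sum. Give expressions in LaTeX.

The ratio is (k + 1)*(k + 2)/(k*(k + 5)).
A = k + 2, B = k + 5, C = k.
f must satisfy (k + 2)·f(k+1) − (k + 4)·f(k) = k.
Bound: deg f ≤ 2.
Match coefficients ⇒ f(k) = k*(k - 1)/6.
R(k) = B(k−1)·f(k)/C(k) = (k - 1)*(k + 4)/6; s_k = R·t_k = k*(1 - k)/((k + 2)*(k + 3)).
s_(k+1) − s_k = -6*k/(k**3 + 9*k**2 + 26*k + 24) = t_k.
Sum = s_(7) − s_(1); s_(7) = -7/15, s_(1) = 0 ⇒ -7/15.

Σ = -7/15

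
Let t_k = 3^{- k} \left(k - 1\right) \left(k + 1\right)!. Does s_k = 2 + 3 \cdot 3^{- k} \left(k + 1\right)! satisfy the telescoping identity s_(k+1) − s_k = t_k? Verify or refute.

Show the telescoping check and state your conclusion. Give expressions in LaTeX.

s_(k+1) = 3*3**(-k - 1)*factorial(k + 2) + 2
s_(k+1) − s_k = (k - 1)*factorial(k + 1)/3**k
(s_(k+1) − s_k) − t_k = 0

Valid: the claim telescopes to t_k.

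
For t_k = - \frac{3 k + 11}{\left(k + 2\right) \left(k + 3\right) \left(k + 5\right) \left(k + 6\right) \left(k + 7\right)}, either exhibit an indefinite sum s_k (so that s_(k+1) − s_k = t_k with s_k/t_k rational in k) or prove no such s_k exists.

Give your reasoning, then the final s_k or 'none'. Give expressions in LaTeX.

Compute t_(k+1)/t_k: get (k + 2)*(k + 5)*(3*k + 14)/((k + 4)*(k + 8)*(3*k + 11)).
Gosper form: A/B · C(k+1)/C(k) with A=k + 2, B=k + 8, C=k**2 + 23*k/3 + 44/3.
Need (k + 2)·f(k+1) − (k + 7)·f(k) = k**2 + 23*k/3 + 44/3.
From deg A=1, deg B=1, deg C=2: d=5.
Solve for f: f(k) = k*(k + 3)*(k + 4)*(k**2 + 13*k + 52)/180 (degree 5 ≤ 5).
R(k) = B(k−1)·f(k)/C(k) = k*(k + 3)*(k + 7)*(k**2 + 13*k + 52)/(60*(3*k + 11)); s_k = R·t_k = k*(-k**2 - 13*k - 52)/(60*(k**3 + 13*k**2 + 52*k + 60)).
Check: Δs_k = (-3*k - 11)/(k**5 + 23*k**4 + 203*k**3 + 853*k**2 + 1692*k + 1260). ✓

s_k = \frac{k \left(- k^{2} - 13 k - 52\right)}{60 \left(k^{3} + 13 k^{2} + 52 k + 60\right)}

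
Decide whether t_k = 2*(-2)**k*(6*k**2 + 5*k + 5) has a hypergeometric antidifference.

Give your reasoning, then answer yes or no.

Yes. s_k = (-2)**(k + 1)*(2*k**2 - k + 1).

The ratio is 2*(-6*k**2 - 17*k - 16)/(6*k**2 + 5*k + 5).
So A=-2 and B=1, with C=k**2 + 5*k/6 + 5/6.
Solve (-2)·f(k+1) − (1)·f(k) = k**2 + 5*k/6 + 5/6.
From deg A=0, deg B=0, deg C=2: d=2.
Match coefficients ⇒ f(k) = -(2*k**2 - k + 1)/6.
Get s_k = R·t_k = (-2)**(k + 1)*(2*k**2 - k + 1) with R(k) = B(k−1)f(k)/C(k) = -(2*k**2 - k + 1)/(6*k**2 + 5*k + 5).
Check: Δs_k = 2*(-2)**k*(6*k**2 + 5*k + 5). ✓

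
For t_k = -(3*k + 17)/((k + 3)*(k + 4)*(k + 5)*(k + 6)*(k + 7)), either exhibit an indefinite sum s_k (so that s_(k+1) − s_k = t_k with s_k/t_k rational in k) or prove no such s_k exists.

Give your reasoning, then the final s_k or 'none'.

s_k = k*(-k**2 - 13*k - 54)/(72*(k**3 + 13*k**2 + 54*k + 72))

Ratio r(k) = (k + 3)*(3*k + 20)/((k + 8)*(3*k + 17)).
Gosper form: A/B · C(k+1)/C(k) with A=k + 3, B=k + 8, C=k + 17/3.
Key eq: (k + 3)·f(k+1) = (k + 7)·f(k) + (k + 17/3).
d = 4 from the (1,1,1) case.
Solving with deg f ≤ 4: f(k) = k*(k + 5)*(k**2 + 13*k + 54)/216.
Get s_k = R·t_k = k*(-k**2 - 13*k - 54)/(72*(k**3 + 13*k**2 + 54*k + 72)) with R(k) = B(k−1)f(k)/C(k) = k*(k + 5)*(k + 7)*(k**2 + 13*k + 54)/(72*(3*k + 17)).
Check: Δs_k = (-3*k - 17)/(k**5 + 25*k**4 + 245*k**3 + 1175*k**2 + 2754*k + 2520). ✓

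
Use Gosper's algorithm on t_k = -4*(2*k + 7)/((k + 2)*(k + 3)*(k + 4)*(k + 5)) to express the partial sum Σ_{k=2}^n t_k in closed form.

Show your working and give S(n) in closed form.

S(n) = (-n**2 - 8*n + 9)/(6*(n**2 + 8*n + 15))

r(k) = (k + 2)*(2*k + 9)/((k + 6)*(2*k + 7)) after simplifying.
Factor: A=k + 2; B=k + 6; C=k + 7/2.
Set up (k + 2)·f(k+1) − (k + 5)·f(k) − (k + 7/2) = 0.
From deg A=1, deg B=1, deg C=1: d=3.
Solving with deg f ≤ 3: f(k) = k*(k + 3)*(k + 6)/16.
So s_k = (B(k−1)f/C)·t_k = (k*(k + 3)*(k + 5)*(k + 6)/(8*(2*k + 7)))·t_k = k*(-k - 6)/(2*(k**2 + 6*k + 8)).
Δs = 4*(-2*k - 7)/(k**4 + 14*k**3 + 71*k**2 + 154*k + 120), as required.
Telescope: S(n) = s_(n+1) − s_(2) = (-n**2 - 8*n - 7)/(2*(n**2 + 8*n + 15)) − (-1/3) = (-n**2 - 8*n + 9)/(6*(n**2 + 8*n + 15)).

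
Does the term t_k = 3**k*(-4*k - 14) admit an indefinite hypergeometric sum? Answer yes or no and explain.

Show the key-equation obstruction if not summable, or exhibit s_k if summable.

Ratio r(k) = 3*(2*k + 9)/(2*k + 7).
So A=3 and B=1, with C=k + 7/2.
Set up (3)·f(k+1) − (1)·f(k) − (k + 7/2) = 0.
d = 1 from the (0,0,1) case.
Match coefficients ⇒ f(k) = (k + 2)/2.
Then R = B(k−1)f/C = (k + 2)/(2*k + 7), so s_k = R(k)·t_k = -2*3**k*(k + 2).
Verify: 3**k*(-4*k - 14) matches t_k.

Yes. s_k = -2*3**k*(k + 2).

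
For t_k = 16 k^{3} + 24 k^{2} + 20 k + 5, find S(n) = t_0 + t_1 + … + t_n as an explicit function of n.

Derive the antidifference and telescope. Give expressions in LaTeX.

Step 1: r(k) = (16*k**3 + 72*k**2 + 116*k + 65)/(16*k**3 + 24*k**2 + 20*k + 5).
A = 1, B = 1, C = k**3 + 3*k**2/2 + 5*k/4 + 5/16.
f must satisfy (1)·f(k+1) − (1)·f(k) = k**3 + 3*k**2/2 + 5*k/4 + 5/16.
From deg A=0, deg B=0, deg C=3: d=4.
Solving with deg f ≤ 4: f(k) = k*(4*k**3 + 2*k - 1)/16.
Then R = B(k−1)f/C = k*(4*k**3 + 2*k - 1)/(16*k**3 + 24*k**2 + 20*k + 5), so s_k = R(k)·t_k = k*(4*k**3 + 2*k - 1).
s_(k+1) − s_k = 16*k**3 + 24*k**2 + 20*k + 5 = t_k.
Telescope: S(n) = s_(n+1) − s_(0) = 4*n**4 + 16*n**3 + 26*n**2 + 19*n + 5 − (0) = 4*n**4 + 16*n**3 + 26*n**2 + 19*n + 5.

S(n) = 4 n^{4} + 16 n^{3} + 26 n^{2} + 19 n + 5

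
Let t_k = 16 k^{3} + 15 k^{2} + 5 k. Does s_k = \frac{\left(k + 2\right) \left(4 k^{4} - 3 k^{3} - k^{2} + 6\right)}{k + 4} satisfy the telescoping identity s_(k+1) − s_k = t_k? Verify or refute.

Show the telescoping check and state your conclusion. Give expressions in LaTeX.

s_(k+1) = (k + 3)*(4*(k + 1)**4 - 3*(k + 1)**3 - (k + 1)**2 + 6)/(k + 5)
s_(k+1) − s_k = (16*k**5 + 135*k**4 + 296*k**3 + 213*k**2 + 60*k + 12)/(k**2 + 9*k + 20)
(s_(k+1) − s_k) − t_k = 4*(-6*k**4 - 41*k**3 - 33*k**2 - 10*k + 3)/(k**2 + 9*k + 20)

Invalid: residual \frac{4 \left(- 6 k^{4} - 41 k^{3} - 33 k^{2} - 10 k + 3\right)}{k^{2} + 9 k + 20} ≠ 0.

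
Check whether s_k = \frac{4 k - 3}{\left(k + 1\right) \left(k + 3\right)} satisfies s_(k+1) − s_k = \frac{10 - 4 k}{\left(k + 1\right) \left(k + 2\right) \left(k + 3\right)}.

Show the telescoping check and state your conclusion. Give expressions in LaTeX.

Invalid: residual \frac{8 k - 13}{k^{4} + 10 k^{3} + 35 k^{2} + 50 k + 24} ≠ 0.

s_(k+1) = (4*k + 1)/((k + 2)*(k + 4))
s_(k+1) − s_k = (-4*k**2 + 2*k + 27)/(k**4 + 10*k**3 + 35*k**2 + 50*k + 24)
(s_(k+1) − s_k) − t_k = (8*k - 13)/(k**4 + 10*k**3 + 35*k**2 + 50*k + 24)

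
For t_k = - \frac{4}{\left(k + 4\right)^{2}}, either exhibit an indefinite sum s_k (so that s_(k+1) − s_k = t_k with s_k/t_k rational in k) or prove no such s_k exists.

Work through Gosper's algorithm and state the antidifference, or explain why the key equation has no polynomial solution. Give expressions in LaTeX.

Ratio r(k) = (k + 4)**2/(k + 5)**2.
Factor: A=k**2 + 8*k + 16; B=k**2 + 10*k + 25; C=1.
Solve (k**2 + 8*k + 16)·f(k+1) − (k**2 + 8*k + 16)·f(k) = 1.
deg f ≤ 0 (via 2,2,0).
f = c0 ⇒ A·f(k+1) − B(k−1)·f(k) − C = -1. The system {-1 = 0} is inconsistent; no antidifference.

not Gosper-summable; s_k does not exist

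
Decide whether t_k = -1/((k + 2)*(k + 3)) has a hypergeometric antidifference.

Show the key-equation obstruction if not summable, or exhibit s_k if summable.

Yes. s_k = -k/(2*k + 4).

t_(k+1)/t_k = (k + 2)/(k + 4).
Take A(k)=k + 2, B(k)=k + 4, C(k)=1.
Solve (k + 2)·f(k+1) − (k + 3)·f(k) = 1.
Degrees (1,1,0) ⇒ d ≤ 1.
Solving with deg f ≤ 1: f(k) = k/2.
Then R = B(k−1)f/C = k*(k + 3)/2, so s_k = R(k)·t_k = -k/(2*k + 4).
Verify: -1/(k**2 + 5*k + 6) matches t_k.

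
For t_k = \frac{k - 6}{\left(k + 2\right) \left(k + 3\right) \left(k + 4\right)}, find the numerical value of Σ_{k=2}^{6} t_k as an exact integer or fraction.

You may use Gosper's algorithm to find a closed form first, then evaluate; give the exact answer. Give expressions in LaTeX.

Σ = -1/18

Ratio r(k) = (k - 5)*(k + 2)/((k - 6)*(k + 5)).
Normal form (A,B,C) = (k + 2, k + 5, k - 6).
Set up (k + 2)·f(k+1) − (k + 4)·f(k) − (k - 6) = 0.
Degrees (1,1,1) ⇒ d ≤ 2.
Coefficient equations give f(k) = -k*(k + 8)/3.
Certificate R = B(k−1)f/C = -k*(k + 4)*(k + 8)/(3*(k - 6)) gives s_k = k*(-k - 8)/(3*(k + 2)*(k + 3)).
Δs = (k - 6)/(k**3 + 9*k**2 + 26*k + 24), as required.
Sum = s_(7) − s_(2); s_(7) = -7/18, s_(2) = -1/3 ⇒ -1/18.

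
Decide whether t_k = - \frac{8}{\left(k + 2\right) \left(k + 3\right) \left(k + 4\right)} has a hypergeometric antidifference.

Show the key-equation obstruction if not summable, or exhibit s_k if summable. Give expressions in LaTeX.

Step 1: r(k) = (k + 2)/(k + 5).
Gosper form: A/B · C(k+1)/C(k) with A=k + 2, B=k + 5, C=1.
f must satisfy (k + 2)·f(k+1) − (k + 4)·f(k) = 1.
d = 2 from the (1,1,0) case.
Match coefficients ⇒ f(k) = k*(k + 5)/12.
R(k) = B(k−1)·f(k)/C(k) = k*(k + 4)*(k + 5)/12; s_k = R·t_k = 2*k*(-k - 5)/(3*(k + 2)*(k + 3)).
Check: Δs_k = -8/(k**3 + 9*k**2 + 26*k + 24). ✓

Yes. s_k = \frac{2 k \left(- k - 5\right)}{3 \left(k + 2\right) \left(k + 3\right)}.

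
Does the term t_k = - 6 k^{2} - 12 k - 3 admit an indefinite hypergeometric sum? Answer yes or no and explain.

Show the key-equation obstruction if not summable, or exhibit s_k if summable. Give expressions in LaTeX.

Yes. s_k = k \left(- 2 k^{2} - 3 k + 2\right).

r(k) = (2*k**2 + 8*k + 7)/(2*k**2 + 4*k + 1) after simplifying.
So A=1 and B=1, with C=k**2 + 2*k + 1/2.
f must satisfy (1)·f(k+1) − (1)·f(k) = k**2 + 2*k + 1/2.
deg f ≤ 3 (via 0,0,2).
Match coefficients ⇒ f(k) = k*(k + 2)*(2*k - 1)/6.
So s_k = (B(k−1)f/C)·t_k = (k*(k + 2)*(2*k - 1)/(3*(2*k**2 + 4*k + 1)))·t_k = k*(-2*k**2 - 3*k + 2).
Δs = -6*k**2 - 12*k - 3, as required.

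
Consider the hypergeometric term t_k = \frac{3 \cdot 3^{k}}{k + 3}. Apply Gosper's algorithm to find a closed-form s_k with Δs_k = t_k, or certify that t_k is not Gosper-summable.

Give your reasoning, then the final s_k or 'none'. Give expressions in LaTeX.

none (Gosper's algorithm certifies no s_k)

Step 1: r(k) = 3*(k + 3)/(k + 4).
Gosper form: A/B · C(k+1)/C(k) with A=3*k + 9, B=k + 4, C=1.
f must satisfy (3*k + 9)·f(k+1) − (k + 3)·f(k) = 1.
Bound: deg f ≤ -1.
d = -1 < 0 ⇒ no nonzero polynomial f; not summable.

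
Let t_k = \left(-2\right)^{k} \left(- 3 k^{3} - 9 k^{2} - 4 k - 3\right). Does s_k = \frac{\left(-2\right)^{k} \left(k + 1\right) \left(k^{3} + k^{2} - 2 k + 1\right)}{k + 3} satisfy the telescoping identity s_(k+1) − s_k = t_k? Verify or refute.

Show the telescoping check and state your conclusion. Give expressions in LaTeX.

Invalid: residual \frac{2 \left(-2\right)^{k} \left(3 k^{4} + 19 k^{3} + 32 k^{2} + 13 k + 10\right)}{k^{2} + 7 k + 12} ≠ 0.

s_(k+1) = 2*(-2)**k*(k + 2)*(2*k - (k + 1)**3 - (k + 1)**2 + 1)/(k + 4)
s_(k+1) − s_k = (-2)**k*(-3*k**5 - 24*k**4 - 65*k**3 - 75*k**2 - 43*k - 16)/(k**2 + 7*k + 12)
(s_(k+1) − s_k) − t_k = 2*(-2)**k*(3*k**4 + 19*k**3 + 32*k**2 + 13*k + 10)/(k**2 + 7*k + 12)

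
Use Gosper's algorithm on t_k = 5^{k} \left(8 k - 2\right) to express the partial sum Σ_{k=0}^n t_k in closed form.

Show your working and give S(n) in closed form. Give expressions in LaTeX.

t_(k+1)/t_k = 5*(4*k + 3)/(4*k - 1).
Factor: A=5; B=1; C=k - 1/4.
Key eq: (5)·f(k+1) = (1)·f(k) + (k - 1/4).
d = 1 from the (0,0,1) case.
Coefficient equations give f(k) = (2*k - 3)/8.
Certificate R = B(k−1)f/C = (2*k - 3)/(2*(4*k - 1)) gives s_k = 5**k*(2*k - 3).
Check: Δs_k = 5**k*(8*k - 2). ✓
Telescope: S(n) = s_(n+1) − s_(0) = 5**(n + 1)*(2*n - 1) − (-3) = 10*5**n*n - 5*5**n + 3.

S(n) = 10 \cdot 5^{n} n - 5 \cdot 5^{n} + 3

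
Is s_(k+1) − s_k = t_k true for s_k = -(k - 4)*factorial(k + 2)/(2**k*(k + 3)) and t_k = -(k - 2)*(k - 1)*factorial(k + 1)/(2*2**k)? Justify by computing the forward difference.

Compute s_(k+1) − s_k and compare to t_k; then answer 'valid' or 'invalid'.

Invalid: residual (k**3 - 9*k + 14)*factorial(k + 1)/(2*2**k*(k + 3)*(k + 4)) ≠ 0.

s_(k+1) = -(k - 3)*factorial(k + 3)/(2*2**k*(k + 4))
s_(k+1) − s_k = -(k**3 + k**2 - 9*k + 5)*factorial(k + 2)/(2*2**k*(k + 3)*(k + 4))
(s_(k+1) − s_k) − t_k = (k**3 - 9*k + 14)*factorial(k + 1)/(2*2**k*(k + 3)*(k + 4))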